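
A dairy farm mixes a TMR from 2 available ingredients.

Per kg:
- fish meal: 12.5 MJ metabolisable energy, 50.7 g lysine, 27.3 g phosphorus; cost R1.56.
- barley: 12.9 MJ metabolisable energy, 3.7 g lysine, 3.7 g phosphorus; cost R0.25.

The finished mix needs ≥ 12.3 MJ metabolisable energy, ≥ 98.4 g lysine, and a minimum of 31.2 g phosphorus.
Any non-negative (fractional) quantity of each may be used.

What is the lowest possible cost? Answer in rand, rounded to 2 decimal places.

R3.03

Treat it as an LP. Let x1 = kg of fish meal, x2 = kg of barley.
Minimize 1.56x1 + 0.25x2 subject to:
  12.5x1 + 12.9x2 ≥ 12.3   (metabolisable energy)
  50.7x1 + 3.7x2 ≥ 98.4   (lysine)
  27.3x1 + 3.7x2 ≥ 31.2   (phosphorus)
  x1, x2 ≥ 0.
The minimum-cost mix takes nothing from barley — only fish meal. Binding constraint: lysine.
Solving gives x1 = 1.941.
Total cost: 1.56·1.941 = 3.0280.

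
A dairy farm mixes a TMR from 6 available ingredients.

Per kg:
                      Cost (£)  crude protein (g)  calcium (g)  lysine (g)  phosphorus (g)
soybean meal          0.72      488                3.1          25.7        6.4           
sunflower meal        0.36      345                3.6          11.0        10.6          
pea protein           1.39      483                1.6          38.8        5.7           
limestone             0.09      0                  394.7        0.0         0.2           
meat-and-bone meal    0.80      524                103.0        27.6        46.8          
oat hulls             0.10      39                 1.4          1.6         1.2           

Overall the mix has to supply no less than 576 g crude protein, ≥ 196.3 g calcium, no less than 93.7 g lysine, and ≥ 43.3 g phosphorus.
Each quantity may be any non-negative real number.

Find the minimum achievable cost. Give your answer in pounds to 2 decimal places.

£2.67

Let x1 = kg of soybean meal, x2 = kg of sunflower meal, x3 = kg of pea protein, x4 = kg of limestone, x5 = kg of meat-and-bone meal, x6 = kg of oat hulls.
Minimize 0.72x1 + 0.36x2 + 1.39x3 + 0.09x4 + 0.8x5 + 0.1x6 with:
  488x1 + 345x2 + 483x3 + 524x5 + 39x6 ≥ 576   (crude protein)
  3.1x1 + 3.6x2 + 1.6x3 + 394.7x4 + 103x5 + 1.4x6 ≥ 196.3   (calcium)
  25.7x1 + 11x2 + 38.8x3 + 27.6x5 + 1.6x6 ≥ 93.7   (lysine)
  6.4x1 + 10.6x2 + 5.7x3 + 0.2x4 + 46.8x5 + 1.2x6 ≥ 43.3   (phosphorus)
  x1, x2, x3, x4, x5, x6 ≥ 0.
The cheapest feasible vertex uses only soybean meal, limestone, meat-and-bone meal; sunflower meal, pea protein, oat hulls are not used. Binding constraints: calcium, lysine, phosphorus.
Solving gives x1 = 3.111, x4 = 0.3429, x5 = 0.4984.
Cost = 0.72·3.111 + 0.09·0.3429 + 0.8·0.4984 = 2.6695.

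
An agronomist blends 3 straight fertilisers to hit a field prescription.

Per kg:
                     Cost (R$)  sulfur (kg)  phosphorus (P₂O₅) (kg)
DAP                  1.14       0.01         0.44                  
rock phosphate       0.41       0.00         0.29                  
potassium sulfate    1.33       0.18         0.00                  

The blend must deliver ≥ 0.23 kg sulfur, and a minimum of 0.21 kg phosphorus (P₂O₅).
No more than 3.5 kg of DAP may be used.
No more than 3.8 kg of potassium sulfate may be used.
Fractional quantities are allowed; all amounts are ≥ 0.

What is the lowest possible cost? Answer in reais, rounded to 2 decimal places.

This is a linear program. Let x1 = kg of DAP, x2 = kg of rock phosphate, x3 = kg of potassium sulfate.
min 1.14x1 + 0.41x2 + 1.33x3 subject to:
  0.01x1 + 0.18x3 ≥ 0.23   (sulfur)
  0.44x1 + 0.29x2 ≥ 0.21   (phosphorus (P₂O₅))
  x1 ≤ 3.5
  x3 ≤ 3.8
  x1, x2, x3 ≥ 0.
At the optimum only rock phosphate, potassium sulfate are positive (DAP = 0). The sulfur and phosphorus (P₂O₅) requirements are met with equality.
Optimal quantities: rock phosphate = 0.7241 kg, potassium sulfate = 1.278 kg.
Objective = 0.41·0.7241 + 1.33·1.278 = 1.9966.

R$2.00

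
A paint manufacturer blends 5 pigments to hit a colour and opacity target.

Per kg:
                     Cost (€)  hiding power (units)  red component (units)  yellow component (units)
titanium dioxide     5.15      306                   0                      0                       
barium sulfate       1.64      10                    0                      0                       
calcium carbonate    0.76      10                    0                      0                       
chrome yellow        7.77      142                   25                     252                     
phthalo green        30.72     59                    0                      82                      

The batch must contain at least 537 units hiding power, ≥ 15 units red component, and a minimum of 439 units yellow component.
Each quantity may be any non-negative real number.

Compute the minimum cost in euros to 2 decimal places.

€18.41

Set it up as a linear program. Let x1 = kg of titanium dioxide, x2 = kg of barium sulfate, x3 = kg of calcium carbonate, x4 = kg of chrome yellow, x5 = kg of phthalo green.
Minimise 5.15x1 + 1.64x2 + 0.76x3 + 7.77x4 + 30.72x5 s.t.:
  306x1 + 10x2 + 10x3 + 142x4 + 59x5 ≥ 537   (hiding power)
  25x4 ≥ 15   (red component)
  252x4 + 82x5 ≥ 439   (yellow component)
  x1, x2, x3, x4, x5 ≥ 0.
The cheapest feasible vertex uses only titanium dioxide, chrome yellow; barium sulfate, calcium carbonate, phthalo green are not used. Binding constraints: hiding power and yellow component.
Optimal quantities: titanium dioxide = 0.9465 kg, chrome yellow = 1.742 kg.
Cost = 5.15·0.9465 + 7.77·1.742 = 18.4098.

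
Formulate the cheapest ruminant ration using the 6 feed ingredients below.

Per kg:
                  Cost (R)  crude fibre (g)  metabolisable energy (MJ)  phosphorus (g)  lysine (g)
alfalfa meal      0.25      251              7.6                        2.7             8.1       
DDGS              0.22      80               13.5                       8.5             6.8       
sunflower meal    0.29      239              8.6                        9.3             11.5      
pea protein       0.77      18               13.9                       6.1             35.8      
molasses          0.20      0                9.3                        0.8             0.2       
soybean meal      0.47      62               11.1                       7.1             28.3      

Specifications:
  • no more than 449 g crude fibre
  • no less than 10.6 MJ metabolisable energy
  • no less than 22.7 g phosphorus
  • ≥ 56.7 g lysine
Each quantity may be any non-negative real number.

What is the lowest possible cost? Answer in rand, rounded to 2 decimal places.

R1.07

Let x1 = kg of alfalfa meal, x2 = kg of DDGS, x3 = kg of sunflower meal, x4 = kg of pea protein, x5 = kg of molasses, x6 = kg of soybean meal.
min 0.25x1 + 0.22x2 + 0.29x3 + 0.77x4 + 0.2x5 + 0.47x6 with:
  251x1 + 80x2 + 239x3 + 18x4 + 62x6 ≤ 449   (crude fibre)
  7.6x1 + 13.5x2 + 8.6x3 + 13.9x4 + 9.3x5 + 11.1x6 ≥ 10.6   (metabolisable energy)
  2.7x1 + 8.5x2 + 9.3x3 + 6.1x4 + 0.8x5 + 7.1x6 ≥ 22.7   (phosphorus)
  8.1x1 + 6.8x2 + 11.5x3 + 35.8x4 + 0.2x5 + 28.3x6 ≥ 56.7   (lysine)
  x1, x2, x3, x4, x5, x6 ≥ 0.
The minimum-cost mix takes nothing from alfalfa meal, DDGS, pea protein, molasses — only sunflower meal, soybean meal. There the phosphorus and lysine constraints are tight.
Optimal quantities: sunflower meal = 1.321 kg, soybean meal = 1.467 kg.
Objective = 0.29·1.321 + 0.47·1.467 = 1.0726.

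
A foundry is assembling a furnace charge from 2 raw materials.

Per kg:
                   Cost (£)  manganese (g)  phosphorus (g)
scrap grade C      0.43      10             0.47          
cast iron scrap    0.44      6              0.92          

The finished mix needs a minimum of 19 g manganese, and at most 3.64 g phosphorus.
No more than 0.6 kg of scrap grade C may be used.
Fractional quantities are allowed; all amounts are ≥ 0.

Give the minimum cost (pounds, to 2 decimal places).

£1.21

Set it up as a linear program. Let x1 = kg of scrap grade C, x2 = kg of cast iron scrap.
Minimise 0.43x1 + 0.44x2 s.t.:
  10x1 + 6x2 ≥ 19   (manganese)
  0.47x1 + 0.92x2 ≤ 3.64   (phosphorus)
  x1 ≤ 0.6
  x1, x2 ≥ 0.
Both inputs are positive at the optimum. There the manganese and the scrap grade C cap constraints are tight.
Optimal quantities: scrap grade C = 0.6 kg, cast iron scrap = 2.167 kg.
Total cost: 0.43·0.6 + 0.44·2.167 = 1.2115.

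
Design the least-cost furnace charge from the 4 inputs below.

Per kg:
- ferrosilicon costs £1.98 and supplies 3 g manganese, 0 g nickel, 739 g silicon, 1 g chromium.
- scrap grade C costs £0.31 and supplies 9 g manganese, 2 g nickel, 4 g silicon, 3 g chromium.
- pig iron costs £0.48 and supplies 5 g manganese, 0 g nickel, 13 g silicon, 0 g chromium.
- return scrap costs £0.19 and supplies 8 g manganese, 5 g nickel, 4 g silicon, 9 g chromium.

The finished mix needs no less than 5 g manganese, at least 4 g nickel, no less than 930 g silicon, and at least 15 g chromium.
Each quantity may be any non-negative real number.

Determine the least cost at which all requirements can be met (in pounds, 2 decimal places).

£2.77

Let x1 = kg of ferrosilicon, x2 = kg of scrap grade C, x3 = kg of pig iron, x4 = kg of return scrap.
Minimise 1.98x1 + 0.31x2 + 0.48x3 + 0.19x4 subject to:
  3x1 + 9x2 + 5x3 + 8x4 ≥ 5   (manganese)
  2x2 + 5x4 ≥ 4   (nickel)
  739x1 + 4x2 + 13x3 + 4x4 ≥ 930   (silicon)
  1x1 + 3x2 + 9x4 ≥ 15   (chromium)
  x1, x2, x3, x4 ≥ 0.
The cheapest feasible vertex uses only ferrosilicon, return scrap; scrap grade C, pig iron are not used. The silicon and chromium requirements are met with equality.
Optimal quantities: ferrosilicon = 1.25 kg, return scrap = 1.528 kg.
Cost = 1.98·1.25 + 0.19·1.528 = 2.7653.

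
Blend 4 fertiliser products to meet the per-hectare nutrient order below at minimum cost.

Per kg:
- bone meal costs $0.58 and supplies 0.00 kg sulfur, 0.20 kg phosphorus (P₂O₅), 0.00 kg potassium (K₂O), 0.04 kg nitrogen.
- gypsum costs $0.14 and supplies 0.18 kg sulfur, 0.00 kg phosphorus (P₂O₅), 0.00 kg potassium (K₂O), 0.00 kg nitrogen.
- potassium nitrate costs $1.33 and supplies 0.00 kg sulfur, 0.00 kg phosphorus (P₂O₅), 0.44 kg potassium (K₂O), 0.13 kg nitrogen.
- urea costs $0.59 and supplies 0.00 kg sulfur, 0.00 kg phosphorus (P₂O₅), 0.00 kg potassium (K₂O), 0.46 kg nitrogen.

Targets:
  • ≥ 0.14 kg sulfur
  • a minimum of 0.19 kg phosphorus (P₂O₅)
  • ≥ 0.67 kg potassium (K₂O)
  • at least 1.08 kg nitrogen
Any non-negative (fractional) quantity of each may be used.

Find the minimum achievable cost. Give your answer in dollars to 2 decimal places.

Treat it as an LP. Let x1 = kg of bone meal, x2 = kg of gypsum, x3 = kg of potassium nitrate, x4 = kg of urea.
Minimize 0.58x1 + 0.14x2 + 1.33x3 + 0.59x4 s.t.:
  0.18x2 ≥ 0.14   (sulfur)
  0.2x1 ≥ 0.19   (phosphorus (P₂O₅))
  0.44x3 ≥ 0.67   (potassium (K₂O))
  0.04x1 + 0.13x3 + 0.46x4 ≥ 1.08   (nitrogen)
  x1, x2, x3, x4 ≥ 0.
The optimal mix uses every input. The sulfur, phosphorus (P₂O₅), potassium (K₂O), nitrogen requirements are met with equality.
That vertex is x1 = 0.95, x2 = 0.7778, x3 = 1.523, x4 = 1.835.
Objective = 0.58·0.95 + 0.14·0.7778 + 1.33·1.523 + 0.59·1.835 = 3.7681.

$3.77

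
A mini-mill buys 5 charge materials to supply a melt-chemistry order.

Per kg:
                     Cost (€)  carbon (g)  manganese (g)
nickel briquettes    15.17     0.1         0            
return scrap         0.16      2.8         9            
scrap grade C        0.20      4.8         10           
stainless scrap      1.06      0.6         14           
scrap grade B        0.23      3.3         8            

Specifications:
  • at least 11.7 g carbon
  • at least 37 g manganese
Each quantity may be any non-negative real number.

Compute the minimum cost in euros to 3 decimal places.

This is a linear program. Let x1 = kg of nickel briquettes, x2 = kg of return scrap, x3 = kg of scrap grade C, x4 = kg of stainless scrap, x5 = kg of scrap grade B.
Minimise 15.17x1 + 0.16x2 + 0.2x3 + 1.06x4 + 0.23x5 s.t.:
  0.1x1 + 2.8x2 + 4.8x3 + 0.6x4 + 3.3x5 ≥ 11.7   (carbon)
  9x2 + 10x3 + 14x4 + 8x5 ≥ 37   (manganese)
  x1, x2, x3, x4, x5 ≥ 0.
At the optimum only return scrap, scrap grade C are positive (nickel briquettes, stainless scrap, scrap grade B = 0). There the carbon and manganese constraints are tight.
Solving gives x2 = 3.987, x3 = 0.1118.
Total cost: 0.16·3.987 + 0.2·0.1118 = 0.66028.

€0.660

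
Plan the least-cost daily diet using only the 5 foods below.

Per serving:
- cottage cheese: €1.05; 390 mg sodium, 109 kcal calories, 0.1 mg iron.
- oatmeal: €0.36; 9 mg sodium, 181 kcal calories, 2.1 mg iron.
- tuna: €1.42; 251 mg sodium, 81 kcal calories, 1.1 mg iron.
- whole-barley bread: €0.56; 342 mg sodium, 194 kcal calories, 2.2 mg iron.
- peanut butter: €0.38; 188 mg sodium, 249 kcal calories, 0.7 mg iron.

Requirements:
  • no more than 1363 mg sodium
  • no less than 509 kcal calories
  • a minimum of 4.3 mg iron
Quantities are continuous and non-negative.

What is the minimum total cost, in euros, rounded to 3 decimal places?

€0.928

Set it up as a linear program. Let x1 = servings of cottage cheese, x2 = servings of oatmeal, x3 = servings of tuna, x4 = servings of whole-barley bread, x5 = servings of peanut butter.
min 1.05x1 + 0.36x2 + 1.42x3 + 0.56x4 + 0.38x5 with:
  390x1 + 9x2 + 251x3 + 342x4 + 188x5 ≤ 1363   (sodium)
  109x1 + 181x2 + 81x3 + 194x4 + 249x5 ≥ 509   (calories)
  0.1x1 + 2.1x2 + 1.1x3 + 2.2x4 + 0.7x5 ≥ 4.3   (iron)
  x1, x2, x3, x4, x5 ≥ 0.
The cheapest feasible vertex uses only oatmeal, peanut butter; cottage cheese, tuna, whole-barley bread are not used. The calories and iron requirements are met with equality.
Solving gives x2 = 1.803, x5 = 0.7335.
Total cost: 0.36·1.803 + 0.38·0.7335 = 0.92781.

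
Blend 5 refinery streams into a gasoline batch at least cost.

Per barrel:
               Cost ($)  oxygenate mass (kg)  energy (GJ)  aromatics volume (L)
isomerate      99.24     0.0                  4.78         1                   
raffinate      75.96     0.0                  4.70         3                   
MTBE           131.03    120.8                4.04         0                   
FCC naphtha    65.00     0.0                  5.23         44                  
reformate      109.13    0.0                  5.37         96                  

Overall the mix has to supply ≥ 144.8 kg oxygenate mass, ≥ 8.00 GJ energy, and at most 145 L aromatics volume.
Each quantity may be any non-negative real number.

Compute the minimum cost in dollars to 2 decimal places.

Set it up as a linear program. Let x1 = barrels of isomerate, x2 = barrels of raffinate, x3 = barrels of MTBE, x4 = barrels of FCC naphtha, x5 = barrels of reformate.
min 99.24x1 + 75.96x2 + 131.03x3 + 65x4 + 109.13x5 subject to:
  120.8x3 ≥ 144.8   (oxygenate mass)
  4.78x1 + 4.7x2 + 4.04x3 + 5.23x4 + 5.37x5 ≥ 8   (energy)
  1x1 + 3x2 + 44x4 + 96x5 ≤ 145   (aromatics volume)
  x1, x2, x3, x4, x5 ≥ 0.
The optimal basis is {MTBE, FCC naphtha}; isomerate, raffinate, reformate drop out. There the oxygenate mass and energy constraints are tight.
Solving gives x3 = 1.19868, x4 = 0.6037.
Objective = 131.03·1.19868 + 65·0.6037 = 196.3035.

$196.30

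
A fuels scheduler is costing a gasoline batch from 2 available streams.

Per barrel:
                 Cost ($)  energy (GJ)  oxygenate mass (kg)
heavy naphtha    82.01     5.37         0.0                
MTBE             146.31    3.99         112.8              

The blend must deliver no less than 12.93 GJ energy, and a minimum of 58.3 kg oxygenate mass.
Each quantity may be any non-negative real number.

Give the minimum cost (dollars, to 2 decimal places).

$241.59

This is a linear program. Let x1 = barrels of heavy naphtha, x2 = barrels of MTBE.
Minimise 82.01x1 + 146.31x2 subject to:
  5.37x1 + 3.99x2 ≥ 12.93   (energy)
  112.8x2 ≥ 58.3   (oxygenate mass)
  x1, x2 ≥ 0.
Both inputs are positive at the optimum. There the energy and oxygenate mass constraints are tight.
So heavy naphtha = 2.0238 barrels, MTBE = 0.51684 barrels.
Hence cost = 82.01·2.0238 + 146.31·0.51684 = $241.5907.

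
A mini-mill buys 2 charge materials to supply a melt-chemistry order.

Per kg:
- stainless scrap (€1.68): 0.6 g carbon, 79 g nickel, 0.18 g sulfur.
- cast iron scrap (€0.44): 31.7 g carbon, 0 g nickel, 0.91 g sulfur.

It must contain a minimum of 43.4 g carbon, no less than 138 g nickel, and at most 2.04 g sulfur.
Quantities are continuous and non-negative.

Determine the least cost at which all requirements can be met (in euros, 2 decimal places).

Let x1 = kg of stainless scrap, x2 = kg of cast iron scrap.
min 1.68x1 + 0.44x2 s.t.:
  0.6x1 + 31.7x2 ≥ 43.4   (carbon)
  79x1 ≥ 138   (nickel)
  0.18x1 + 0.91x2 ≤ 2.04   (sulfur)
  x1, x2 ≥ 0.
Both inputs are positive at the optimum. Binding constraints: carbon and nickel.
That vertex is x1 = 1.747, x2 = 1.336.
Cost = 1.68·1.747 + 0.44·1.336 = 3.5228.

€3.52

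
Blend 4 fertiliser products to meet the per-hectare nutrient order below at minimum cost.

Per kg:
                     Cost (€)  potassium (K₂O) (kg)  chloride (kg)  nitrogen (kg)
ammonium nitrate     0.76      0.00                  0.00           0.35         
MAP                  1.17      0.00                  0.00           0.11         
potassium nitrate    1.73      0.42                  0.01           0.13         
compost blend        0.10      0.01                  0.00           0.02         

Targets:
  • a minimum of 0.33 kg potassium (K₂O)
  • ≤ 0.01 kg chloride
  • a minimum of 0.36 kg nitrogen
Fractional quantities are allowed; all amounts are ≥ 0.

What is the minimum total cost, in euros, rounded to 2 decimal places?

Treat it as an LP. Let x1 = kg of ammonium nitrate, x2 = kg of MAP, x3 = kg of potassium nitrate, x4 = kg of compost blend.
min 0.76x1 + 1.17x2 + 1.73x3 + 0.1x4 with:
  0.42x3 + 0.01x4 ≥ 0.33   (potassium (K₂O))
  0.01x3 ≤ 0.01   (chloride)
  0.35x1 + 0.11x2 + 0.13x3 + 0.02x4 ≥ 0.36   (nitrogen)
  x1, x2, x3, x4 ≥ 0.
The minimum-cost mix takes nothing from MAP, compost blend — only ammonium nitrate, potassium nitrate. There the potassium (K₂O) and nitrogen constraints are tight.
That vertex is x1 = 0.7367, x3 = 0.7857.
Objective = 0.76·0.7367 + 1.73·0.7857 = 1.9192.

€1.92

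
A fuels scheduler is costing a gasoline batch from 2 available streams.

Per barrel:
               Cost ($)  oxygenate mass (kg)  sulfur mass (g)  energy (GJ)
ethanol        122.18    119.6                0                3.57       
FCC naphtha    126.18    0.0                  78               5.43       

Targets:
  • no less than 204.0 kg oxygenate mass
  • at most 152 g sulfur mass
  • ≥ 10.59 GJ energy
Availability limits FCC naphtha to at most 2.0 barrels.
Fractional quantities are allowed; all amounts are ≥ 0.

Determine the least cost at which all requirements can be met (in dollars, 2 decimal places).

This is a linear program. Let x1 = barrels of ethanol, x2 = barrels of FCC naphtha.
min 122.18x1 + 126.18x2 subject to:
  119.6x1 ≥ 204   (oxygenate mass)
  78x2 ≤ 152   (sulfur mass)
  3.57x1 + 5.43x2 ≥ 10.59   (energy)
  x2 ≤ 2
  x1, x2 ≥ 0.
Both inputs are positive at the optimum. The oxygenate mass and energy requirements are met with equality.
That vertex is x1 = 1.7057, x2 = 0.82886.
Objective = 122.18·1.7057 + 126.18·0.82886 = 312.9880.

$312.99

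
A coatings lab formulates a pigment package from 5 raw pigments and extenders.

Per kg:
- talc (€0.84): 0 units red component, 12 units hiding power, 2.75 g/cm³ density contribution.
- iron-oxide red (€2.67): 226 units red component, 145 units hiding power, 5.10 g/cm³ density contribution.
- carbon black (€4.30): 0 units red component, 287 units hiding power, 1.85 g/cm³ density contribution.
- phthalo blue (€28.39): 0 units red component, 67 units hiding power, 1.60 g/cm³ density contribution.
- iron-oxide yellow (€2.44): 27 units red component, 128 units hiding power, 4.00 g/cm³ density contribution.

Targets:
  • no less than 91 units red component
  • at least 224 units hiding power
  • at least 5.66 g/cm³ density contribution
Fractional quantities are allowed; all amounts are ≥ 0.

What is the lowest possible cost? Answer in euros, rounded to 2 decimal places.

€3.86

Let x1 = kg of talc, x2 = kg of iron-oxide red, x3 = kg of carbon black, x4 = kg of phthalo blue, x5 = kg of iron-oxide yellow.
Minimise 0.84x1 + 2.67x2 + 4.3x3 + 28.39x4 + 2.44x5 with:
  226x2 + 27x5 ≥ 91   (red component)
  12x1 + 145x2 + 287x3 + 67x4 + 128x5 ≥ 224   (hiding power)
  2.75x1 + 5.1x2 + 1.85x3 + 1.6x4 + 4x5 ≥ 5.66   (density contribution)
  x1, x2, x3, x4, x5 ≥ 0.
The cheapest feasible vertex uses only iron-oxide red, carbon black; talc, phthalo blue, iron-oxide yellow are not used. The hiding power and density contribution requirements are met with equality.
That vertex is x2 = 1.012, x3 = 0.2691.
Total cost: 2.67·1.012 + 4.3·0.2691 = 3.8592.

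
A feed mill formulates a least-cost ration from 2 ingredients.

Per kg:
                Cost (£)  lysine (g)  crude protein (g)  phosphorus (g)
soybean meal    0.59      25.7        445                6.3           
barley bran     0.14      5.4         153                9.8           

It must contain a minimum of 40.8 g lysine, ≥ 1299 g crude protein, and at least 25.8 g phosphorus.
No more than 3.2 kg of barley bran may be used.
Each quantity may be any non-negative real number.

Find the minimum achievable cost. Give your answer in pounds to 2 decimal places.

£1.52

This is a linear program. Let x1 = kg of soybean meal, x2 = kg of barley bran.
min 0.59x1 + 0.14x2 subject to:
  25.7x1 + 5.4x2 ≥ 40.8   (lysine)
  445x1 + 153x2 ≥ 1299   (crude protein)
  6.3x1 + 9.8x2 ≥ 25.8   (phosphorus)
  x2 ≤ 3.2
  x1, x2 ≥ 0.
Both inputs are positive at the optimum. There the crude protein and the barley bran cap constraints are tight.
Solving gives x1 = 1.819, x2 = 3.2.
Hence cost = 0.59·1.819 + 0.14·3.2 = £1.5212.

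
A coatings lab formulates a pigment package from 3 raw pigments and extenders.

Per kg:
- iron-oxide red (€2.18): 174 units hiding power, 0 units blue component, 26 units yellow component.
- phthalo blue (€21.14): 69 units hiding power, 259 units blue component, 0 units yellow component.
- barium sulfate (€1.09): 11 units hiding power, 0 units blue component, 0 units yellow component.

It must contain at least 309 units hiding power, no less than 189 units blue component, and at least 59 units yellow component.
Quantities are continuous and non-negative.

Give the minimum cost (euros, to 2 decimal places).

€20.37

Set it up as a linear program. Let x1 = kg of iron-oxide red, x2 = kg of phthalo blue, x3 = kg of barium sulfate.
min 2.18x1 + 21.14x2 + 1.09x3 subject to:
  174x1 + 69x2 + 11x3 ≥ 309   (hiding power)
  259x2 ≥ 189   (blue component)
  26x1 ≥ 59   (yellow component)
  x1, x2, x3 ≥ 0.
At the optimum only iron-oxide red, phthalo blue are positive (barium sulfate = 0). The blue component and yellow component requirements are met with equality.
That vertex is x1 = 2.269, x2 = 0.7297.
Cost = 2.18·2.269 + 21.14·0.7297 = 20.3723.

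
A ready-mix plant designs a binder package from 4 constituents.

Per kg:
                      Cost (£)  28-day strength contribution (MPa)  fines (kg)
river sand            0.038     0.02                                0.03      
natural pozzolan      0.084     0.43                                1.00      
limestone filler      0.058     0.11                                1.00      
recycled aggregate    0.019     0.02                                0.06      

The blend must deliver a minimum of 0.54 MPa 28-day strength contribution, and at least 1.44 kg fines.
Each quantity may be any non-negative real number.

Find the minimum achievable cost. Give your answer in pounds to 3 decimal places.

£0.115

Let x1 = kg of river sand, x2 = kg of natural pozzolan, x3 = kg of limestone filler, x4 = kg of recycled aggregate.
Minimise 0.038x1 + 0.084x2 + 0.058x3 + 0.019x4 with:
  0.02x1 + 0.43x2 + 0.11x3 + 0.02x4 ≥ 0.54   (28-day strength contribution)
  0.03x1 + 1x2 + 1x3 + 0.06x4 ≥ 1.44   (fines)
  x1, x2, x3, x4 ≥ 0.
The cheapest feasible vertex uses only natural pozzolan, limestone filler; river sand, recycled aggregate are not used. The 28-day strength contribution and fines requirements are met with equality.
So natural pozzolan = 1.193 kg, limestone filler = 0.2475 kg.
Cost = 0.084·1.193 + 0.058·0.2475 = 0.11457.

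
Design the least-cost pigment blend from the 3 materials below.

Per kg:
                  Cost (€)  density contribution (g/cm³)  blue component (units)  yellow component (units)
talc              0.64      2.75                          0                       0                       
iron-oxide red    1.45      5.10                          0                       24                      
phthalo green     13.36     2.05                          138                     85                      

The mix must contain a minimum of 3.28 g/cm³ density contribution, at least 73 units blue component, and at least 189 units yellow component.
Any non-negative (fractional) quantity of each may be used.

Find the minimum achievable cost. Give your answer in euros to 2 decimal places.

This is a linear program. Let x1 = kg of talc, x2 = kg of iron-oxide red, x3 = kg of phthalo green.
Minimise 0.64x1 + 1.45x2 + 13.36x3 with:
  2.75x1 + 5.1x2 + 2.05x3 ≥ 3.28   (density contribution)
  138x3 ≥ 73   (blue component)
  24x2 + 85x3 ≥ 189   (yellow component)
  x1, x2, x3 ≥ 0.
The optimal basis is {iron-oxide red, phthalo green}; talc drops out. There the blue component and yellow component constraints are tight.
That vertex is x2 = 6.002, x3 = 0.529.
Objective = 1.45·6.002 + 13.36·0.529 = 15.7703.

€15.77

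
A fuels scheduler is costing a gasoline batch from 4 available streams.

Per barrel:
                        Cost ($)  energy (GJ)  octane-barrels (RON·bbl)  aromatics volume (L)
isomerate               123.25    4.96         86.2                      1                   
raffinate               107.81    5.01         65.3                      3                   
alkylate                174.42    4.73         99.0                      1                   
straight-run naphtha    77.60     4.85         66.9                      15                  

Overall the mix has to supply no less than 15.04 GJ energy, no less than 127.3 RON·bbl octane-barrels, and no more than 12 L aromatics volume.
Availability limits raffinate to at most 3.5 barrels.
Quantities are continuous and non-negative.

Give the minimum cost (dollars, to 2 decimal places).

Let x1 = barrels of isomerate, x2 = barrels of raffinate, x3 = barrels of alkylate, x4 = barrels of straight-run naphtha.
min 123.25x1 + 107.81x2 + 174.42x3 + 77.6x4 s.t.:
  4.96x1 + 5.01x2 + 4.73x3 + 4.85x4 ≥ 15.04   (energy)
  86.2x1 + 65.3x2 + 99x3 + 66.9x4 ≥ 127.3   (octane-barrels)
  1x1 + 3x2 + 1x3 + 15x4 ≤ 12   (aromatics volume)
  x2 ≤ 3.5
  x1, x2, x3, x4 ≥ 0.
The optimal basis is {raffinate, straight-run naphtha}; isomerate, alkylate drop out. Binding constraints: energy and aromatics volume.
Optimal quantities: raffinate = 2.7624 barrels, straight-run naphtha = 0.24752 barrels.
Objective = 107.81·2.7624 + 77.6·0.24752 = 317.0219.

$317.02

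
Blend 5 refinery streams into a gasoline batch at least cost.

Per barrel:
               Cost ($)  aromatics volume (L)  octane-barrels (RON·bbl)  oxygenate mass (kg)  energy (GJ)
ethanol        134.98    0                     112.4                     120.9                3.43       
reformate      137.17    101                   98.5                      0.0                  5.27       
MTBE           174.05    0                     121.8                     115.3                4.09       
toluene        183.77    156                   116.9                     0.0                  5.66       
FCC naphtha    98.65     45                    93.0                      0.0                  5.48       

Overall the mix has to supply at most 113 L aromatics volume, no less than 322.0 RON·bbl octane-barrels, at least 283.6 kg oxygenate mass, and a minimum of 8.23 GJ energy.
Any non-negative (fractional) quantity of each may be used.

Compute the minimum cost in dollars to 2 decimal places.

Set it up as a linear program. Let x1 = barrels of ethanol, x2 = barrels of reformate, x3 = barrels of MTBE, x4 = barrels of toluene, x5 = barrels of FCC naphtha.
min 134.98x1 + 137.17x2 + 174.05x3 + 183.77x4 + 98.65x5 subject to:
  101x2 + 156x4 + 45x5 ≤ 113   (aromatics volume)
  112.4x1 + 98.5x2 + 121.8x3 + 116.9x4 + 93x5 ≥ 322   (octane-barrels)
  120.9x1 + 115.3x3 ≥ 283.6   (oxygenate mass)
  3.43x1 + 5.27x2 + 4.09x3 + 5.66x4 + 5.48x5 ≥ 8.23   (energy)
  x1, x2, x3, x4, x5 ≥ 0.
At the optimum only ethanol, FCC naphtha are positive (reformate, MTBE, toluene = 0). Binding constraints: octane-barrels and oxygenate mass.
Solving gives x1 = 2.3457, x5 = 0.6273.
Cost = 134.98·2.3457 + 98.65·0.6273 = 378.5057.

$378.51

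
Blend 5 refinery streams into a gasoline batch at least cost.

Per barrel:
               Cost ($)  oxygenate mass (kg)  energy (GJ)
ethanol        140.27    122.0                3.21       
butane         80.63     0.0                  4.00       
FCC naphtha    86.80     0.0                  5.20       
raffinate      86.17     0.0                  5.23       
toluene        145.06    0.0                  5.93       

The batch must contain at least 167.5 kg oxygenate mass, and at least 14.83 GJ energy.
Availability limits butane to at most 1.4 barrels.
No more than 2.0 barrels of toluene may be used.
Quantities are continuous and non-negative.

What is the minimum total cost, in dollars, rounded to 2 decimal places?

$364.31

Let x1 = barrels of ethanol, x2 = barrels of butane, x3 = barrels of FCC naphtha, x4 = barrels of raffinate, x5 = barrels of toluene.
Minimize 140.27x1 + 80.63x2 + 86.8x3 + 86.17x4 + 145.06x5 with:
  122x1 ≥ 167.5   (oxygenate mass)
  3.21x1 + 4x2 + 5.2x3 + 5.23x4 + 5.93x5 ≥ 14.83   (energy)
  x2 ≤ 1.4
  x5 ≤ 2
  x1, x2, x3, x4, x5 ≥ 0.
At the optimum only ethanol, raffinate are positive (butane, FCC naphtha, toluene = 0). There the oxygenate mass and energy constraints are tight.
That vertex is x1 = 1.37295, x4 = 1.99289.
Cost = 140.27·1.37295 + 86.17·1.99289 = 364.3110.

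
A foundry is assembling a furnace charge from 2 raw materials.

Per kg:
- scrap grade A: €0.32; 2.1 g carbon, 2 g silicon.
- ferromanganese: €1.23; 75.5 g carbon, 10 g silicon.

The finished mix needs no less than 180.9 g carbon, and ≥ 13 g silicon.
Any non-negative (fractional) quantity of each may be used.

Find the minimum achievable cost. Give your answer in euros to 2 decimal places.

€2.95

Set it up as a linear program. Let x1 = kg of scrap grade A, x2 = kg of ferromanganese.
Minimize 0.32x1 + 1.23x2 s.t.:
  2.1x1 + 75.5x2 ≥ 180.9   (carbon)
  2x1 + 10x2 ≥ 13   (silicon)
  x1, x2 ≥ 0.
The optimal basis is {ferromanganese}; scrap grade A drops out. The carbon requirement is met with equality.
Solving gives x2 = 2.396.
Total cost: 1.23·2.396 = 2.9471.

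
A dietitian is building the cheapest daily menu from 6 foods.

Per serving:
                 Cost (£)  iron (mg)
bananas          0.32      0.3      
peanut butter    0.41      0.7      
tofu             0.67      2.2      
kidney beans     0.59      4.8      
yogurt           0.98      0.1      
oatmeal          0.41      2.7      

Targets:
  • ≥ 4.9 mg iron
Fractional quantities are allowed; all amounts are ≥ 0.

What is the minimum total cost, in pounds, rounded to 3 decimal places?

Let x1 = servings of bananas, x2 = servings of peanut butter, x3 = servings of tofu, x4 = servings of kidney beans, x5 = servings of yogurt, x6 = servings of oatmeal.
min 0.32x1 + 0.41x2 + 0.67x3 + 0.59x4 + 0.98x5 + 0.41x6 s.t.:
  0.3x1 + 0.7x2 + 2.2x3 + 4.8x4 + 0.1x5 + 2.7x6 ≥ 4.9   (iron)
  x1, x2, x3, x4, x5, x6 ≥ 0.
The optimal basis is {kidney beans}; bananas, peanut butter, tofu, yogurt, oatmeal drop out. Binding constraint: iron.
So kidney beans = 1.021 servings.
Total cost: 0.59·1.021 = 0.60239.

£0.602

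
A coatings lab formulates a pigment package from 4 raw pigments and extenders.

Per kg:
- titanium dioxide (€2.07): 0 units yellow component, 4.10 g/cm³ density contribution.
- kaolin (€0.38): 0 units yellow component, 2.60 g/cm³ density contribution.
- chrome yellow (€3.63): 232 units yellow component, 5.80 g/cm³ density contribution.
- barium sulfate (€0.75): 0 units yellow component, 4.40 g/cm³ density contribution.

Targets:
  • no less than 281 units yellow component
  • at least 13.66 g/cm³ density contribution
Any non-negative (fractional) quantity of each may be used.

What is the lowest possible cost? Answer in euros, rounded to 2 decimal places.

Treat it as an LP. Let x1 = kg of titanium dioxide, x2 = kg of kaolin, x3 = kg of chrome yellow, x4 = kg of barium sulfate.
min 2.07x1 + 0.38x2 + 3.63x3 + 0.75x4 with:
  232x3 ≥ 281   (yellow component)
  4.1x1 + 2.6x2 + 5.8x3 + 4.4x4 ≥ 13.66   (density contribution)
  x1, x2, x3, x4 ≥ 0.
At the optimum only kaolin, chrome yellow are positive (titanium dioxide, barium sulfate = 0). There the yellow component and density contribution constraints are tight.
So kaolin = 2.552 kg, chrome yellow = 1.211 kg.
Cost = 0.38·2.552 + 3.63·1.211 = 5.3657.

€5.37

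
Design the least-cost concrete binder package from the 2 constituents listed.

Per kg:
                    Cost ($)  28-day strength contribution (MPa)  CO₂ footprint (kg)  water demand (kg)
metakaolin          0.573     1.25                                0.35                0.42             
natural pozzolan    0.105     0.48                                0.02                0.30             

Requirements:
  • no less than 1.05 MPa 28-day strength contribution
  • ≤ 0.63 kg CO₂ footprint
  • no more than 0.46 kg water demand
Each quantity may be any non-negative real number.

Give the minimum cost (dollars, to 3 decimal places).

Let x1 = kg of metakaolin, x2 = kg of natural pozzolan.
min 0.573x1 + 0.105x2 subject to:
  1.25x1 + 0.48x2 ≥ 1.05   (28-day strength contribution)
  0.35x1 + 0.02x2 ≤ 0.63   (CO₂ footprint)
  0.42x1 + 0.3x2 ≤ 0.46   (water demand)
  x1, x2 ≥ 0.
Both inputs are positive at the optimum. There the 28-day strength contribution and water demand constraints are tight.
Optimal quantities: metakaolin = 0.5433 kg, natural pozzolan = 0.7728 kg.
Objective = 0.573·0.5433 + 0.105·0.7728 = 0.39245.

$0.392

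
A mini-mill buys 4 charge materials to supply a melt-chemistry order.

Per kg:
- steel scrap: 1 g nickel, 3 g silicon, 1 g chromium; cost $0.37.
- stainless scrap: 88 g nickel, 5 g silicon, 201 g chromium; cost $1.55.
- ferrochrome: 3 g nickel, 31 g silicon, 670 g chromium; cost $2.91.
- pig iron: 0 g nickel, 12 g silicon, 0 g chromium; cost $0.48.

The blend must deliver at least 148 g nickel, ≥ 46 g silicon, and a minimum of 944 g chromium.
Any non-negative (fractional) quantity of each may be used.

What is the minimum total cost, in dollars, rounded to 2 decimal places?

Treat it as an LP. Let x1 = kg of steel scrap, x2 = kg of stainless scrap, x3 = kg of ferrochrome, x4 = kg of pig iron.
min 0.37x1 + 1.55x2 + 2.91x3 + 0.48x4 subject to:
  1x1 + 88x2 + 3x3 ≥ 148   (nickel)
  3x1 + 5x2 + 31x3 + 12x4 ≥ 46   (silicon)
  1x1 + 201x2 + 670x3 ≥ 944   (chromium)
  x1, x2, x3, x4 ≥ 0.
The cheapest feasible vertex uses only stainless scrap, ferrochrome, pig iron; steel scrap is not used. Binding constraints: nickel, silicon, chromium.
Solving gives x2 = 1.6507, x3 = 0.91375, x4 = 0.78502.
Hence cost = 1.55·1.6507 + 2.91·0.91375 + 0.48·0.78502 = $5.5944.

$5.59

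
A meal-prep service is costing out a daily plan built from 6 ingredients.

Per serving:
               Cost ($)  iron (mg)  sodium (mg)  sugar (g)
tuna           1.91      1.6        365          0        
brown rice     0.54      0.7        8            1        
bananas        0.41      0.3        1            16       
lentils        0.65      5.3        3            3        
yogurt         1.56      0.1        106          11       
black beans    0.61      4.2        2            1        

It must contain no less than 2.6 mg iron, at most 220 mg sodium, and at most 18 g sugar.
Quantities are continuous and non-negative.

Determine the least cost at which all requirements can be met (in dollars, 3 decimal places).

Treat it as an LP. Let x1 = servings of tuna, x2 = servings of brown rice, x3 = servings of bananas, x4 = servings of lentils, x5 = servings of yogurt, x6 = servings of black beans.
Minimize 1.91x1 + 0.54x2 + 0.41x3 + 0.65x4 + 1.56x5 + 0.61x6 s.t.:
  1.6x1 + 0.7x2 + 0.3x3 + 5.3x4 + 0.1x5 + 4.2x6 ≥ 2.6   (iron)
  365x1 + 8x2 + 1x3 + 3x4 + 106x5 + 2x6 ≤ 220   (sodium)
  1x2 + 16x3 + 3x4 + 11x5 + 1x6 ≤ 18   (sugar)
  x1, x2, x3, x4, x5, x6 ≥ 0.
The cheapest feasible vertex uses only lentils; tuna, brown rice, bananas, yogurt, black beans are not used. There the iron constraint is tight.
Optimal quantities: lentils = 0.4906 servings.
Objective = 0.65·0.4906 = 0.31889.

$0.319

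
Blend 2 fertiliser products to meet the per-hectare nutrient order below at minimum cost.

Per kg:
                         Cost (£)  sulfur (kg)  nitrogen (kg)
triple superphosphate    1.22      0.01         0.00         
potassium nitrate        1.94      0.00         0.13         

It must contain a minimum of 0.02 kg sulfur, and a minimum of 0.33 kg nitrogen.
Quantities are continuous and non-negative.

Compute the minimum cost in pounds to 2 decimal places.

Set it up as a linear program. Let x1 = kg of triple superphosphate, x2 = kg of potassium nitrate.
Minimize 1.22x1 + 1.94x2 s.t.:
  0.01x1 ≥ 0.02   (sulfur)
  0.13x2 ≥ 0.33   (nitrogen)
  x1, x2 ≥ 0.
Both inputs are positive at the optimum. The sulfur and nitrogen requirements are met with equality.
So triple superphosphate = 2 kg, potassium nitrate = 2.538 kg.
Objective = 1.22·2 + 1.94·2.538 = 7.3637.

£7.36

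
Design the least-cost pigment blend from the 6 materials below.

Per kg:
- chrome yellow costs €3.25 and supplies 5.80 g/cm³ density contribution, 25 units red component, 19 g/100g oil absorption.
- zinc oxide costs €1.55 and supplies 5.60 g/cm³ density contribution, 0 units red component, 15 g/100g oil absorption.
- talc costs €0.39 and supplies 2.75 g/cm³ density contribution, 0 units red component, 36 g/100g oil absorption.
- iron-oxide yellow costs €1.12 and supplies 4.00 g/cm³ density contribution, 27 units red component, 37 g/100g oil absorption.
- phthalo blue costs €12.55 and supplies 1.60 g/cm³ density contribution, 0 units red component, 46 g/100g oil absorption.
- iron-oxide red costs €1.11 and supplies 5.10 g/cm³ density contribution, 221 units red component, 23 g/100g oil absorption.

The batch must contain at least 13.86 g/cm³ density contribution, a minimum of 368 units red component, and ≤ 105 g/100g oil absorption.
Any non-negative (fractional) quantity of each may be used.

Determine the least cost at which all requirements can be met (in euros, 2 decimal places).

Let x1 = kg of chrome yellow, x2 = kg of zinc oxide, x3 = kg of talc, x4 = kg of iron-oxide yellow, x5 = kg of phthalo blue, x6 = kg of iron-oxide red.
min 3.25x1 + 1.55x2 + 0.39x3 + 1.12x4 + 12.55x5 + 1.11x6 subject to:
  5.8x1 + 5.6x2 + 2.75x3 + 4x4 + 1.6x5 + 5.1x6 ≥ 13.86   (density contribution)
  25x1 + 27x4 + 221x6 ≥ 368   (red component)
  19x1 + 15x2 + 36x3 + 37x4 + 46x5 + 23x6 ≤ 105   (oil absorption)
  x1, x2, x3, x4, x5, x6 ≥ 0.
The minimum-cost mix takes nothing from chrome yellow, zinc oxide, iron-oxide yellow, phthalo blue — only talc, iron-oxide red. There the density contribution and oil absorption constraints are tight.
So talc = 1.801 kg, iron-oxide red = 1.747 kg.
Cost = 0.39·1.801 + 1.11·1.747 = 2.6416.

€2.64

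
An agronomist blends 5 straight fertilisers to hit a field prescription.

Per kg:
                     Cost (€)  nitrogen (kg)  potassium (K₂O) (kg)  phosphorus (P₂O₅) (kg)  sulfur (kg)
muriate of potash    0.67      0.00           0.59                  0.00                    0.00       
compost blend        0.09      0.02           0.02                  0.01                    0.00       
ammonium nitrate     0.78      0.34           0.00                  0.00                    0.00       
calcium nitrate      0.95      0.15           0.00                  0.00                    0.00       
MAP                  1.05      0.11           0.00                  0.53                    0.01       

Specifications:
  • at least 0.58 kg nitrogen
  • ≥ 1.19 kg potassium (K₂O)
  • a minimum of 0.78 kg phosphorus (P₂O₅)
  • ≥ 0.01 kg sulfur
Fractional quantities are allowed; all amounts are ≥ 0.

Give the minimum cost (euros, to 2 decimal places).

€3.86

Treat it as an LP. Let x1 = kg of muriate of potash, x2 = kg of compost blend, x3 = kg of ammonium nitrate, x4 = kg of calcium nitrate, x5 = kg of MAP.
min 0.67x1 + 0.09x2 + 0.78x3 + 0.95x4 + 1.05x5 with:
  0.02x2 + 0.34x3 + 0.15x4 + 0.11x5 ≥ 0.58   (nitrogen)
  0.59x1 + 0.02x2 ≥ 1.19   (potassium (K₂O))
  0.01x2 + 0.53x5 ≥ 0.78   (phosphorus (P₂O₅))
  0.01x5 ≥ 0.01   (sulfur)
  x1, x2, x3, x4, x5 ≥ 0.
The optimal basis is {muriate of potash, ammonium nitrate, MAP}; compost blend, calcium nitrate drop out. The nitrogen, potassium (K₂O), phosphorus (P₂O₅) requirements are met with equality.
That vertex is x1 = 2.017, x3 = 1.23, x5 = 1.472.
Total cost: 0.67·2.017 + 0.78·1.23 + 1.05·1.472 = 3.8564.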